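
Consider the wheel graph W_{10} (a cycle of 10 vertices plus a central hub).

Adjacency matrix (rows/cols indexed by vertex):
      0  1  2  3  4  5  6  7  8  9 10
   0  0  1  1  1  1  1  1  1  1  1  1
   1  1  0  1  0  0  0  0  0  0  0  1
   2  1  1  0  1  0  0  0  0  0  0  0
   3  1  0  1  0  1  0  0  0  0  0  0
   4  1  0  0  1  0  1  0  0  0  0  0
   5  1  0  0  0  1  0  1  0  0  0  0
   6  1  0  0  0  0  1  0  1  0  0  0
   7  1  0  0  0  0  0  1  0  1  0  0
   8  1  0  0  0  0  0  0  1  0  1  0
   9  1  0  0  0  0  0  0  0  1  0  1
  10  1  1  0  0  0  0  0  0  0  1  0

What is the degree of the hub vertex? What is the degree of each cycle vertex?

The hub connects to all 10 cycle vertices, so deg(hub) = 10.
Each cycle vertex connects to 2 neighbors on the cycle plus the hub, so deg(cycle vertex) = 3.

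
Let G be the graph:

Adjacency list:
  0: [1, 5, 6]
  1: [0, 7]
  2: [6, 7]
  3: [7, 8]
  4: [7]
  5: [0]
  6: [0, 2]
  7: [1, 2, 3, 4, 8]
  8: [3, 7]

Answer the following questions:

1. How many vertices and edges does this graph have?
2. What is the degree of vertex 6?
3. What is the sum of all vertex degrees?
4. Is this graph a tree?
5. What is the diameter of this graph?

Count: 9 vertices, 10 edges.
Vertex 6 has neighbors [0, 2], degree = 2.
Handshaking lemma: 2 * 10 = 20.
A tree on 9 vertices has 8 edges. This graph has 10 edges (2 extra). Not a tree.
Diameter (longest shortest path) = 4.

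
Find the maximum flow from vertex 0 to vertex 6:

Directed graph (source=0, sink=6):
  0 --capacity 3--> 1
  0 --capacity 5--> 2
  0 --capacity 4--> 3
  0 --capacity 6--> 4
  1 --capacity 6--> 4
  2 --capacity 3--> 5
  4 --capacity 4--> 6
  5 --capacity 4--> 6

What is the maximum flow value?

Computing max flow:
  Flow on (0->2): 3/5
  Flow on (0->4): 4/6
  Flow on (2->5): 3/3
  Flow on (4->6): 4/4
  Flow on (5->6): 3/4
Maximum flow = 7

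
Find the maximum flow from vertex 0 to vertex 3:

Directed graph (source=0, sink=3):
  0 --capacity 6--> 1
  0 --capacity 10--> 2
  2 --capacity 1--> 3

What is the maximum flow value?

Computing max flow:
  Flow on (0->2): 1/10
  Flow on (2->3): 1/1
Maximum flow = 1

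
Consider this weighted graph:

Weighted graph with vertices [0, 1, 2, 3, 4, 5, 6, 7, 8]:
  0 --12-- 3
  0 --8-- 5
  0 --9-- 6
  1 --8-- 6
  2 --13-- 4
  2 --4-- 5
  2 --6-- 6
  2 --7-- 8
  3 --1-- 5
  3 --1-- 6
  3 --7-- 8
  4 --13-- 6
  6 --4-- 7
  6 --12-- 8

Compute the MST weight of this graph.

Applying Kruskal's algorithm (sort edges by weight, add if no cycle):
  Add (3,6) w=1
  Add (3,5) w=1
  Add (2,5) w=4
  Add (6,7) w=4
  Skip (2,6) w=6 (creates cycle)
  Add (2,8) w=7
  Skip (3,8) w=7 (creates cycle)
  Add (0,5) w=8
  Add (1,6) w=8
  Skip (0,6) w=9 (creates cycle)
  Skip (0,3) w=12 (creates cycle)
  Skip (6,8) w=12 (creates cycle)
  Add (2,4) w=13
  Skip (4,6) w=13 (creates cycle)
MST weight = 46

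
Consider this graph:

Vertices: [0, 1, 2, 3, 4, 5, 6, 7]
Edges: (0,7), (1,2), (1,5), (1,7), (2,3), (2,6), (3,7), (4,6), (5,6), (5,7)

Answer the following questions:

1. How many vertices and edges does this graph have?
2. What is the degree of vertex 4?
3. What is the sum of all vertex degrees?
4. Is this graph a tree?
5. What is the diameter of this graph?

Count: 8 vertices, 10 edges.
Vertex 4 has neighbors [6], degree = 1.
Handshaking lemma: 2 * 10 = 20.
A tree on 8 vertices has 7 edges. This graph has 10 edges (3 extra). Not a tree.
Diameter (longest shortest path) = 4.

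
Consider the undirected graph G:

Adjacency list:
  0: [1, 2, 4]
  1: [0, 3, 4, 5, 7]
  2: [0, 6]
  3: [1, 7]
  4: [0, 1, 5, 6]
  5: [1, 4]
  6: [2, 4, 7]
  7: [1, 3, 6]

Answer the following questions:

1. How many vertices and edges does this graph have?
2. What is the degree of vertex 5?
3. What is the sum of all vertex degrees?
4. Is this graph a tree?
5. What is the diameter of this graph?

Count: 8 vertices, 12 edges.
Vertex 5 has neighbors [1, 4], degree = 2.
Handshaking lemma: 2 * 12 = 24.
A tree on 8 vertices has 7 edges. This graph has 12 edges (5 extra). Not a tree.
Diameter (longest shortest path) = 3.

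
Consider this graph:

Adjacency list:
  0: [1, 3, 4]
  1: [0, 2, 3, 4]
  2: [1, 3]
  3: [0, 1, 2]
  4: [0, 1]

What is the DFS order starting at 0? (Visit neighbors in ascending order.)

DFS from vertex 0 (neighbors processed in ascending order):
Visit order: 0, 1, 2, 3, 4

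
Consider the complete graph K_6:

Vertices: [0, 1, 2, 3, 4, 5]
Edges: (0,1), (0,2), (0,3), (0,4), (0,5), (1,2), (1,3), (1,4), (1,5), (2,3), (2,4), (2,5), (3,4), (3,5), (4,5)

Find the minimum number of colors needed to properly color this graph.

In K_6, every vertex is adjacent to every other vertex.
Each vertex needs a unique color.
Chromatic number = 6.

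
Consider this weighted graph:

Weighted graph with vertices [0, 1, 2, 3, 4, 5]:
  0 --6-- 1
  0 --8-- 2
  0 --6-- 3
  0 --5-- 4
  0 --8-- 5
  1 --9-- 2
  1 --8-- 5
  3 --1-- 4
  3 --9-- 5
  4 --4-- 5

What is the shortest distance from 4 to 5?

Using Dijkstra's algorithm from vertex 4:
Shortest path: 4 -> 5
Total weight: 4 = 4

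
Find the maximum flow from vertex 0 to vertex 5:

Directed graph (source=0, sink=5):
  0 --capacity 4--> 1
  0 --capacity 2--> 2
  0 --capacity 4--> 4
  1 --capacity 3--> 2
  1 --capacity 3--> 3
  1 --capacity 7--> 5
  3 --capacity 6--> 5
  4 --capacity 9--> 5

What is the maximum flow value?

Computing max flow:
  Flow on (0->1): 4/4
  Flow on (0->4): 4/4
  Flow on (1->5): 4/7
  Flow on (4->5): 4/9
Maximum flow = 8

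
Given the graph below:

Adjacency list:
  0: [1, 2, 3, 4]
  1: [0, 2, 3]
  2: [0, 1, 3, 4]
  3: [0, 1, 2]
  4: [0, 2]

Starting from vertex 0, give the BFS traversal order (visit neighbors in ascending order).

BFS from vertex 0 (neighbors processed in ascending order):
Visit order: 0, 1, 2, 3, 4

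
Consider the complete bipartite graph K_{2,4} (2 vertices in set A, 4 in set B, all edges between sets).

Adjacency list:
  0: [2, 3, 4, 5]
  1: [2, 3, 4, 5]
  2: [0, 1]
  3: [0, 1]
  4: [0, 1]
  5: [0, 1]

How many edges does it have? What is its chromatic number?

K_{2,4} has 2 * 4 = 8 edges.
Bipartite graphs have chromatic number 2 (color each partition differently).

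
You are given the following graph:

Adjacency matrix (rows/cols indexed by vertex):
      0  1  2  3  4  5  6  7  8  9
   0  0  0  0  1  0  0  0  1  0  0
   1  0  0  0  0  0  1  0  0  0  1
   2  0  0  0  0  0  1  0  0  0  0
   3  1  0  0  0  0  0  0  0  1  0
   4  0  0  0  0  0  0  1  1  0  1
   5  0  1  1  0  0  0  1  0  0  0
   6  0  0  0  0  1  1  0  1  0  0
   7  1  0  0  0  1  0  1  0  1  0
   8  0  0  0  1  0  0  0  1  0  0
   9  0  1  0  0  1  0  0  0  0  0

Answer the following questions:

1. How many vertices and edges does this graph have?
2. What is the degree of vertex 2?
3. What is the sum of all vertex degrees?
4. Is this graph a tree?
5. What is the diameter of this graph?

Count: 10 vertices, 12 edges.
Vertex 2 has neighbors [5], degree = 1.
Handshaking lemma: 2 * 12 = 24.
A tree on 10 vertices has 9 edges. This graph has 12 edges (3 extra). Not a tree.
Diameter (longest shortest path) = 5.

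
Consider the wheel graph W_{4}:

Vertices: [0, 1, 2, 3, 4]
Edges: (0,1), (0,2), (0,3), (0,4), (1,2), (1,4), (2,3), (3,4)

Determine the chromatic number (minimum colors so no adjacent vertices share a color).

W_{4} = C_{4} plus a hub adjacent to every cycle vertex.
The outer cycle needs 2 colors (even cycle); the hub is adjacent to all of them so needs a fresh color.
Chromatic number = 2 + 1 = 3.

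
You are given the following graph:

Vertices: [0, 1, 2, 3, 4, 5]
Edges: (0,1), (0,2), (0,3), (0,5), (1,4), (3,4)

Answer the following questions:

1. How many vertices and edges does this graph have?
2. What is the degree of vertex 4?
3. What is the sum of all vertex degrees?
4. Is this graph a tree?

Count: 6 vertices, 6 edges.
Vertex 4 has neighbors [1, 3], degree = 2.
Handshaking lemma: 2 * 6 = 12.
A tree on 6 vertices has 5 edges. This graph has 6 edges (1 extra). Not a tree.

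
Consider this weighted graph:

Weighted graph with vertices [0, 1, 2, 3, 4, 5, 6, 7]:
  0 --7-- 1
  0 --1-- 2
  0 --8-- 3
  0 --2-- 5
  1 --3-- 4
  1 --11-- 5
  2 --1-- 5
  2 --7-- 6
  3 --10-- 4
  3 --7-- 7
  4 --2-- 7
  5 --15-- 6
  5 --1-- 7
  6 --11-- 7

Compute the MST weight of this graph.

Applying Kruskal's algorithm (sort edges by weight, add if no cycle):
  Add (0,2) w=1
  Add (2,5) w=1
  Add (5,7) w=1
  Skip (0,5) w=2 (creates cycle)
  Add (4,7) w=2
  Add (1,4) w=3
  Skip (0,1) w=7 (creates cycle)
  Add (2,6) w=7
  Add (3,7) w=7
  Skip (0,3) w=8 (creates cycle)
  Skip (3,4) w=10 (creates cycle)
  Skip (1,5) w=11 (creates cycle)
  Skip (6,7) w=11 (creates cycle)
  Skip (5,6) w=15 (creates cycle)
MST weight = 22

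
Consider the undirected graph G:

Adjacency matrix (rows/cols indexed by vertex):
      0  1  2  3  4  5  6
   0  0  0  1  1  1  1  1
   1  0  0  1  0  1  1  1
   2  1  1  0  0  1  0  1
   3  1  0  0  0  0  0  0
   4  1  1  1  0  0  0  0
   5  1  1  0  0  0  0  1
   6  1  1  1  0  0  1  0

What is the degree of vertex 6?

Vertex 6 has neighbors [0, 1, 2, 5], so deg(6) = 4.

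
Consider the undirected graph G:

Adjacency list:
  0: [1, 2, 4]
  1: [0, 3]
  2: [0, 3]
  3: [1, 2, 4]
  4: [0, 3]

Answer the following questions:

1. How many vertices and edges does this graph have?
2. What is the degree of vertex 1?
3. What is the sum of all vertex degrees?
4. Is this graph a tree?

Count: 5 vertices, 6 edges.
Vertex 1 has neighbors [0, 3], degree = 2.
Handshaking lemma: 2 * 6 = 12.
A tree on 5 vertices has 4 edges. This graph has 6 edges (2 extra). Not a tree.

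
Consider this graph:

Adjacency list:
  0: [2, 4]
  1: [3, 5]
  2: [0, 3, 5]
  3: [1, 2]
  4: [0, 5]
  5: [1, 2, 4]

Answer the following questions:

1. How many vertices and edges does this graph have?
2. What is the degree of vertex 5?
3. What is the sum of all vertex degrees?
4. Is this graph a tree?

Count: 6 vertices, 7 edges.
Vertex 5 has neighbors [1, 2, 4], degree = 3.
Handshaking lemma: 2 * 7 = 14.
A tree on 6 vertices has 5 edges. This graph has 7 edges (2 extra). Not a tree.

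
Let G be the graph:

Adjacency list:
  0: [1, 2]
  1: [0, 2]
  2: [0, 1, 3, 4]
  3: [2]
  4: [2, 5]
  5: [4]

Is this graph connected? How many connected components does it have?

Checking connectivity: the graph has 1 connected component(s).
All vertices are reachable from each other. The graph IS connected.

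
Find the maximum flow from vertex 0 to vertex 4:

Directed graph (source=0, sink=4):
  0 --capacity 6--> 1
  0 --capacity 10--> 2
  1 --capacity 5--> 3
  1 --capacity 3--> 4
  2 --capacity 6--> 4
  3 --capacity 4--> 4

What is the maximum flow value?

Computing max flow:
  Flow on (0->1): 6/6
  Flow on (0->2): 6/10
  Flow on (1->3): 3/5
  Flow on (1->4): 3/3
  Flow on (2->4): 6/6
  Flow on (3->4): 3/4
Maximum flow = 12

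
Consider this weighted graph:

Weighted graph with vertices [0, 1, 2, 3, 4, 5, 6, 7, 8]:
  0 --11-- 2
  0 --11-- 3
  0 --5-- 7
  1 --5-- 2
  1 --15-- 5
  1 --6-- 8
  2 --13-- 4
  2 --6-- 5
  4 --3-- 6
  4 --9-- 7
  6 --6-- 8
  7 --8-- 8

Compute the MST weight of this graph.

Applying Kruskal's algorithm (sort edges by weight, add if no cycle):
  Add (4,6) w=3
  Add (0,7) w=5
  Add (1,2) w=5
  Add (1,8) w=6
  Add (2,5) w=6
  Add (6,8) w=6
  Add (7,8) w=8
  Skip (4,7) w=9 (creates cycle)
  Skip (0,2) w=11 (creates cycle)
  Add (0,3) w=11
  Skip (2,4) w=13 (creates cycle)
  Skip (1,5) w=15 (creates cycle)
MST weight = 50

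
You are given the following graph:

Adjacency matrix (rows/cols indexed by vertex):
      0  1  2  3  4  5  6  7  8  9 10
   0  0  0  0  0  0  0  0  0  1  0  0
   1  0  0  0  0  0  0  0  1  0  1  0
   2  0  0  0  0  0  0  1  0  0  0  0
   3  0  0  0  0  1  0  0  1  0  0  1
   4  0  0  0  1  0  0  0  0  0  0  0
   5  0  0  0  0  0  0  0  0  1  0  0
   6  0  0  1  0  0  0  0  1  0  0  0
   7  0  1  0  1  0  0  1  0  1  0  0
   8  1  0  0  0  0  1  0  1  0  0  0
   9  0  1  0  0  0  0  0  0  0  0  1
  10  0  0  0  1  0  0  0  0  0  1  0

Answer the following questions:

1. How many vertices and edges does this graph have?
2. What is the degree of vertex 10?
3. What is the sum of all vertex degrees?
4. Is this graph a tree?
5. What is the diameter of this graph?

Count: 11 vertices, 11 edges.
Vertex 10 has neighbors [3, 9], degree = 2.
Handshaking lemma: 2 * 11 = 22.
A tree on 11 vertices has 10 edges. This graph has 11 edges (1 extra). Not a tree.
Diameter (longest shortest path) = 4.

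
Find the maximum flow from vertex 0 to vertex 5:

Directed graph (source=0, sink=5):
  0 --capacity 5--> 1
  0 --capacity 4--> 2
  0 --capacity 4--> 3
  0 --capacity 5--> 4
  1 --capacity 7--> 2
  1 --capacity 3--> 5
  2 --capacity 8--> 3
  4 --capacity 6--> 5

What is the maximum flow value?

Computing max flow:
  Flow on (0->1): 3/5
  Flow on (0->4): 5/5
  Flow on (1->5): 3/3
  Flow on (4->5): 5/6
Maximum flow = 8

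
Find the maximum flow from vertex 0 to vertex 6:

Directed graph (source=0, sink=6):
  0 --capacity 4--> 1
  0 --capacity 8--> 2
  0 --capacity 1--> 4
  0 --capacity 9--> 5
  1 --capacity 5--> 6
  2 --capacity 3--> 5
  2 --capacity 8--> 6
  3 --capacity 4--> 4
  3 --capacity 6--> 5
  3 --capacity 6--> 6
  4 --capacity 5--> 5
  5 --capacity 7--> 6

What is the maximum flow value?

Computing max flow:
  Flow on (0->1): 4/4
  Flow on (0->2): 8/8
  Flow on (0->5): 7/9
  Flow on (1->6): 4/5
  Flow on (2->6): 8/8
  Flow on (5->6): 7/7
Maximum flow = 19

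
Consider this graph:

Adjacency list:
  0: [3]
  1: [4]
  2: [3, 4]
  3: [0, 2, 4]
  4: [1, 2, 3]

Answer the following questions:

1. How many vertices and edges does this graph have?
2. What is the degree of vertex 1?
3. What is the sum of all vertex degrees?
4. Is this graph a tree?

Count: 5 vertices, 5 edges.
Vertex 1 has neighbors [4], degree = 1.
Handshaking lemma: 2 * 5 = 10.
A tree on 5 vertices has 4 edges. This graph has 5 edges (1 extra). Not a tree.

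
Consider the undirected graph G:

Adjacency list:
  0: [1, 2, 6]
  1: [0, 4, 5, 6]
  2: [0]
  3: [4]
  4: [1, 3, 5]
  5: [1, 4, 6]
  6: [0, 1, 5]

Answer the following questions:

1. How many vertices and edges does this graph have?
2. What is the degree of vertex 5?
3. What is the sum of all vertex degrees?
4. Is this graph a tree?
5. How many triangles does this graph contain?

Count: 7 vertices, 9 edges.
Vertex 5 has neighbors [1, 4, 6], degree = 3.
Handshaking lemma: 2 * 9 = 18.
A tree on 7 vertices has 6 edges. This graph has 9 edges (3 extra). Not a tree.
Number of triangles = 3.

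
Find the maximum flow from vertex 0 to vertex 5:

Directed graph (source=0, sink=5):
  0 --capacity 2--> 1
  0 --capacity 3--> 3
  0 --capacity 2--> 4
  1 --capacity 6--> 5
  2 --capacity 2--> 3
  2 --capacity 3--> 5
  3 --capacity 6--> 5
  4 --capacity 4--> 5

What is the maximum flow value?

Computing max flow:
  Flow on (0->1): 2/2
  Flow on (0->3): 3/3
  Flow on (0->4): 2/2
  Flow on (1->5): 2/6
  Flow on (3->5): 3/6
  Flow on (4->5): 2/4
Maximum flow = 7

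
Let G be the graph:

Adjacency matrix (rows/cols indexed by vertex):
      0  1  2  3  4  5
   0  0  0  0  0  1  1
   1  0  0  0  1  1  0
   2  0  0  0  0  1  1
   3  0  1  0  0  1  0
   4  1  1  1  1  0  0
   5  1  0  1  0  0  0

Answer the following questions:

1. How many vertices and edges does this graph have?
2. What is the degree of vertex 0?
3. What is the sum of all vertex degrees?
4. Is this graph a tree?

Count: 6 vertices, 7 edges.
Vertex 0 has neighbors [4, 5], degree = 2.
Handshaking lemma: 2 * 7 = 14.
A tree on 6 vertices has 5 edges. This graph has 7 edges (2 extra). Not a tree.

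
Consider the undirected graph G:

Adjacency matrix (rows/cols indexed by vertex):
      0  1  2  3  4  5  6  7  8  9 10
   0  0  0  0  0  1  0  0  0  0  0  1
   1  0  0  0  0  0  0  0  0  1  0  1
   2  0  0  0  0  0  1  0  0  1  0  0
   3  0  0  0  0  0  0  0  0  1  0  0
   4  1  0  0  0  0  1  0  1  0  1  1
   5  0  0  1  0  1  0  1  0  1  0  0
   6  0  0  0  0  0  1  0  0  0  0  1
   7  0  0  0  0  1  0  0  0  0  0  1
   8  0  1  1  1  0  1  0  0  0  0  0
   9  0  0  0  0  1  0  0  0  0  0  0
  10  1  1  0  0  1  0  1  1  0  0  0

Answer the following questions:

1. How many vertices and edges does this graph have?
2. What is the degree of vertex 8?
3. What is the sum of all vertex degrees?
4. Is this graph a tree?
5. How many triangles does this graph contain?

Count: 11 vertices, 15 edges.
Vertex 8 has neighbors [1, 2, 3, 5], degree = 4.
Handshaking lemma: 2 * 15 = 30.
A tree on 11 vertices has 10 edges. This graph has 15 edges (5 extra). Not a tree.
Number of triangles = 3.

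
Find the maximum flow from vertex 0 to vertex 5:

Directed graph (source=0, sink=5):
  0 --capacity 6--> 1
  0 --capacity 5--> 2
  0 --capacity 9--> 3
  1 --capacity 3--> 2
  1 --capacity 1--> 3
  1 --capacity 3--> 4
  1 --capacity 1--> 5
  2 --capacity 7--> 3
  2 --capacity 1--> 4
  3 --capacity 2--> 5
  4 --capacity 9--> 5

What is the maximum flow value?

Computing max flow:
  Flow on (0->1): 4/6
  Flow on (0->2): 1/5
  Flow on (0->3): 2/9
  Flow on (1->4): 3/3
  Flow on (1->5): 1/1
  Flow on (2->4): 1/1
  Flow on (3->5): 2/2
  Flow on (4->5): 4/9
Maximum flow = 7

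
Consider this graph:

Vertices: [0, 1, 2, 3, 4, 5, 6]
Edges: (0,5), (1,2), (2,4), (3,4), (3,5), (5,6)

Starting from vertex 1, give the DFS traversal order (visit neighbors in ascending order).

DFS from vertex 1 (neighbors processed in ascending order):
Visit order: 1, 2, 4, 3, 5, 0, 6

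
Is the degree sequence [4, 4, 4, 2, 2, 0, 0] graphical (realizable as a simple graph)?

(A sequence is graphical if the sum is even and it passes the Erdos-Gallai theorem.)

Sum of degrees = 16. Sum is even but fails Erdos-Gallai. The sequence is NOT graphical.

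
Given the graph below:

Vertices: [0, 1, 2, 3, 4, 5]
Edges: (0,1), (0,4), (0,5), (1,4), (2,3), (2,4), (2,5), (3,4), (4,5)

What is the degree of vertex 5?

Vertex 5 has neighbors [0, 2, 4], so deg(5) = 3.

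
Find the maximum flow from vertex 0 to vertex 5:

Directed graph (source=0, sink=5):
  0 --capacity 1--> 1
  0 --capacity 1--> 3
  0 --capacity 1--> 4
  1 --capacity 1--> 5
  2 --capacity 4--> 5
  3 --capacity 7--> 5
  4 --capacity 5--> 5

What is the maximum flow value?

Computing max flow:
  Flow on (0->1): 1/1
  Flow on (0->3): 1/1
  Flow on (0->4): 1/1
  Flow on (1->5): 1/1
  Flow on (3->5): 1/7
  Flow on (4->5): 1/5
Maximum flow = 3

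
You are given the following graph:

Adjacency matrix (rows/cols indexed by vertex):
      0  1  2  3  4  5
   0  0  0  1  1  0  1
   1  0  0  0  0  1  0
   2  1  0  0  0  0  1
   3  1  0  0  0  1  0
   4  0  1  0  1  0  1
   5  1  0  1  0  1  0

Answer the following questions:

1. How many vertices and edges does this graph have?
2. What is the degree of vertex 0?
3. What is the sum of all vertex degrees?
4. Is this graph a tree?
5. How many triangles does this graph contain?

Count: 6 vertices, 7 edges.
Vertex 0 has neighbors [2, 3, 5], degree = 3.
Handshaking lemma: 2 * 7 = 14.
A tree on 6 vertices has 5 edges. This graph has 7 edges (2 extra). Not a tree.
Number of triangles = 1.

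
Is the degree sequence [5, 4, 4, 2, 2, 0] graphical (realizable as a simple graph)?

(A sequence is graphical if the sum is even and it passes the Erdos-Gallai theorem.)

Sum of degrees = 17. Sum is odd, so the sequence is NOT graphical.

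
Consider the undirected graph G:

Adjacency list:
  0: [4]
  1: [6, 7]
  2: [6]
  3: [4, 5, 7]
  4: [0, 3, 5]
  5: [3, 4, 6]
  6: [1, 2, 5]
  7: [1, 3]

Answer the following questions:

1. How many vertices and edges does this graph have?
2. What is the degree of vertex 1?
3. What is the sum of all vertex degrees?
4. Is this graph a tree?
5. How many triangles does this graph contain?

Count: 8 vertices, 9 edges.
Vertex 1 has neighbors [6, 7], degree = 2.
Handshaking lemma: 2 * 9 = 18.
A tree on 8 vertices has 7 edges. This graph has 9 edges (2 extra). Not a tree.
Number of triangles = 1.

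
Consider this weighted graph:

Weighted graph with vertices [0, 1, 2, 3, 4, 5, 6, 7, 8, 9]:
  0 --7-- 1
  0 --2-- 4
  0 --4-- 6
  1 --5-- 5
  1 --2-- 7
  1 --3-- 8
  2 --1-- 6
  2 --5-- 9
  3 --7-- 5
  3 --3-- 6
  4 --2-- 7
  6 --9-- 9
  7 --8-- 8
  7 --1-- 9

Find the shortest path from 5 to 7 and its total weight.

Using Dijkstra's algorithm from vertex 5:
Shortest path: 5 -> 1 -> 7
Total weight: 5 + 2 = 7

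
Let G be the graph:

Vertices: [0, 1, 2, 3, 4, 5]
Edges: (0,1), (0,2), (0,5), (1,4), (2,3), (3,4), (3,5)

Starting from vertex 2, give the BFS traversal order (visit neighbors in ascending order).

BFS from vertex 2 (neighbors processed in ascending order):
Visit order: 2, 0, 3, 1, 5, 4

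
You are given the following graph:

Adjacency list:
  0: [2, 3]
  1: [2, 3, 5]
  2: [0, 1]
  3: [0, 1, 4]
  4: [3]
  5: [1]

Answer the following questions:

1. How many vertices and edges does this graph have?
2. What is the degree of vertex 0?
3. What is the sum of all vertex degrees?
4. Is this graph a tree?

Count: 6 vertices, 6 edges.
Vertex 0 has neighbors [2, 3], degree = 2.
Handshaking lemma: 2 * 6 = 12.
A tree on 6 vertices has 5 edges. This graph has 6 edges (1 extra). Not a tree.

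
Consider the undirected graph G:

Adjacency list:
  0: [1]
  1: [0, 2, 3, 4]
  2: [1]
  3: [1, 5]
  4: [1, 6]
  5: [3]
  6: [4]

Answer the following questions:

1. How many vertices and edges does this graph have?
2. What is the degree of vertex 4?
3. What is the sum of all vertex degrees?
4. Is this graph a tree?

Count: 7 vertices, 6 edges.
Vertex 4 has neighbors [1, 6], degree = 2.
Handshaking lemma: 2 * 6 = 12.
A graph is a tree iff it is connected and has exactly n-1 edges. This graph is connected (all 7 vertices in one component) and has 7-1 = 6 edges. It is a tree.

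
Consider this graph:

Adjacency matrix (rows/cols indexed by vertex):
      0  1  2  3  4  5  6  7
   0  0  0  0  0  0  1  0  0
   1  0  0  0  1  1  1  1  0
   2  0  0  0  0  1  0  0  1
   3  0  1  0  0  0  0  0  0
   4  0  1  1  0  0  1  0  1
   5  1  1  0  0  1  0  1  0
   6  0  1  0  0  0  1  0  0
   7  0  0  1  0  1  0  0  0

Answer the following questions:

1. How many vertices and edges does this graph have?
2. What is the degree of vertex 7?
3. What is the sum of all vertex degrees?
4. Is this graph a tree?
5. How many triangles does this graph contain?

Count: 8 vertices, 10 edges.
Vertex 7 has neighbors [2, 4], degree = 2.
Handshaking lemma: 2 * 10 = 20.
A tree on 8 vertices has 7 edges. This graph has 10 edges (3 extra). Not a tree.
Number of triangles = 3.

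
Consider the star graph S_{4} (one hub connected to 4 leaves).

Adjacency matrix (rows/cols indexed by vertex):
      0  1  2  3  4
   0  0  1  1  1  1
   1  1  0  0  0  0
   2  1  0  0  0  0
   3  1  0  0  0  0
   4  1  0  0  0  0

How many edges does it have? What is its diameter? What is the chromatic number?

Star graph S_{4}: the hub connects to all 4 leaves.
Edges = 4.
Diameter = 2 (any leaf to hub is 1, leaf to leaf through hub is 2).
Star graphs are bipartite (hub vs leaves), so chromatic number = 2.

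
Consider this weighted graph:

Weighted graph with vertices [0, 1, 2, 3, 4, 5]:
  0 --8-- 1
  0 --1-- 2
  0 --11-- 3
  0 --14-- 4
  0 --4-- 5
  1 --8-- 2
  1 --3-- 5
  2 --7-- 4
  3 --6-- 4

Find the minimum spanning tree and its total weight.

Applying Kruskal's algorithm (sort edges by weight, add if no cycle):
  Add (0,2) w=1
  Add (1,5) w=3
  Add (0,5) w=4
  Add (3,4) w=6
  Add (2,4) w=7
  Skip (0,1) w=8 (creates cycle)
  Skip (1,2) w=8 (creates cycle)
  Skip (0,3) w=11 (creates cycle)
  Skip (0,4) w=14 (creates cycle)
MST weight = 21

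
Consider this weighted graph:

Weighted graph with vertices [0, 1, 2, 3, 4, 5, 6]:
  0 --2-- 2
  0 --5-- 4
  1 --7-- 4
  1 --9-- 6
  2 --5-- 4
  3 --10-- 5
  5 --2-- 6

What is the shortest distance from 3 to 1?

Using Dijkstra's algorithm from vertex 3:
Shortest path: 3 -> 5 -> 6 -> 1
Total weight: 10 + 2 + 9 = 21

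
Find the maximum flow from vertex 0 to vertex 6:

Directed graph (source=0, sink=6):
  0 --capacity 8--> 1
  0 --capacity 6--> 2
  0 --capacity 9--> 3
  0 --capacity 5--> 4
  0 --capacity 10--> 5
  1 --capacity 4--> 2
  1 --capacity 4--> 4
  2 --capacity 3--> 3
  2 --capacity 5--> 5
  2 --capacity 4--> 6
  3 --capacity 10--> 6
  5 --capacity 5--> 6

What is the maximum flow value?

Computing max flow:
  Flow on (0->1): 4/8
  Flow on (0->2): 1/6
  Flow on (0->3): 9/9
  Flow on (0->5): 5/10
  Flow on (1->2): 4/4
  Flow on (2->3): 1/3
  Flow on (2->6): 4/4
  Flow on (3->6): 10/10
  Flow on (5->6): 5/5
Maximum flow = 19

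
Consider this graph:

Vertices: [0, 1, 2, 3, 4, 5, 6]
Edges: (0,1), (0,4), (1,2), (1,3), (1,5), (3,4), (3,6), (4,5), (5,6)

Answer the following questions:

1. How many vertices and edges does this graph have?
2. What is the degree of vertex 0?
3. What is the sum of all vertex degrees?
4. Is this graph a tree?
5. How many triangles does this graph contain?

Count: 7 vertices, 9 edges.
Vertex 0 has neighbors [1, 4], degree = 2.
Handshaking lemma: 2 * 9 = 18.
A tree on 7 vertices has 6 edges. This graph has 9 edges (3 extra). Not a tree.
Number of triangles = 0.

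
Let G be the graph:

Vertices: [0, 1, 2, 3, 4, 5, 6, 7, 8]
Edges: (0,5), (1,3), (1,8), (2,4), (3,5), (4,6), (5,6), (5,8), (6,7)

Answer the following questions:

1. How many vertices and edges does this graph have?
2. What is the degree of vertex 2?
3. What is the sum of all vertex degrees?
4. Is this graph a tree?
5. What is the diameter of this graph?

Count: 9 vertices, 9 edges.
Vertex 2 has neighbors [4], degree = 1.
Handshaking lemma: 2 * 9 = 18.
A tree on 9 vertices has 8 edges. This graph has 9 edges (1 extra). Not a tree.
Diameter (longest shortest path) = 5.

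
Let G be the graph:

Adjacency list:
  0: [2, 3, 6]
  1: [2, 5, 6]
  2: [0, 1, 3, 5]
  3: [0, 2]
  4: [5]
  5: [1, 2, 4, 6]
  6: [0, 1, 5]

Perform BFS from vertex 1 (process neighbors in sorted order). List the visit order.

BFS from vertex 1 (neighbors processed in ascending order):
Visit order: 1, 2, 5, 6, 0, 3, 4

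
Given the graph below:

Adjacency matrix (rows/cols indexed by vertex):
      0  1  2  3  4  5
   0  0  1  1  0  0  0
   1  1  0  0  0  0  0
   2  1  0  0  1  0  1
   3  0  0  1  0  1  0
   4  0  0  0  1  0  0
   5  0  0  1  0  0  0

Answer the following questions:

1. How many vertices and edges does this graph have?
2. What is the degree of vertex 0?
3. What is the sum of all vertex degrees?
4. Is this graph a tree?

Count: 6 vertices, 5 edges.
Vertex 0 has neighbors [1, 2], degree = 2.
Handshaking lemma: 2 * 5 = 10.
A graph is a tree iff it is connected and has exactly n-1 edges. This graph is connected (all 6 vertices in one component) and has 6-1 = 5 edges. It is a tree.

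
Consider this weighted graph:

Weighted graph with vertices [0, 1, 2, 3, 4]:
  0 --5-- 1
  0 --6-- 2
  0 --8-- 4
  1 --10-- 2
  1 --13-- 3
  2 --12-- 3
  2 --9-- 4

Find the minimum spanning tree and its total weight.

Applying Kruskal's algorithm (sort edges by weight, add if no cycle):
  Add (0,1) w=5
  Add (0,2) w=6
  Add (0,4) w=8
  Skip (2,4) w=9 (creates cycle)
  Skip (1,2) w=10 (creates cycle)
  Add (2,3) w=12
  Skip (1,3) w=13 (creates cycle)
MST weight = 31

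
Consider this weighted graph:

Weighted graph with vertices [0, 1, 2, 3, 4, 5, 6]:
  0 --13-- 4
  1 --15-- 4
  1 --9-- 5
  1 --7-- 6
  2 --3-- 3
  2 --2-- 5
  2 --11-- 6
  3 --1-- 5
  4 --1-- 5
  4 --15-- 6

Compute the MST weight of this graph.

Applying Kruskal's algorithm (sort edges by weight, add if no cycle):
  Add (3,5) w=1
  Add (4,5) w=1
  Add (2,5) w=2
  Skip (2,3) w=3 (creates cycle)
  Add (1,6) w=7
  Add (1,5) w=9
  Skip (2,6) w=11 (creates cycle)
  Add (0,4) w=13
  Skip (1,4) w=15 (creates cycle)
  Skip (4,6) w=15 (creates cycle)
MST weight = 33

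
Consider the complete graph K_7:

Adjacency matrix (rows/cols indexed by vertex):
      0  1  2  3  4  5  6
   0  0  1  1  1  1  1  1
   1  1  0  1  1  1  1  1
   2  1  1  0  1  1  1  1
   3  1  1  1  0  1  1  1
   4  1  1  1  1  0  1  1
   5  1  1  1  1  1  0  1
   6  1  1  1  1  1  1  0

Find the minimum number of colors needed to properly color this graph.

In K_7, every vertex is adjacent to every other vertex.
Each vertex needs a unique color.
Chromatic number = 7.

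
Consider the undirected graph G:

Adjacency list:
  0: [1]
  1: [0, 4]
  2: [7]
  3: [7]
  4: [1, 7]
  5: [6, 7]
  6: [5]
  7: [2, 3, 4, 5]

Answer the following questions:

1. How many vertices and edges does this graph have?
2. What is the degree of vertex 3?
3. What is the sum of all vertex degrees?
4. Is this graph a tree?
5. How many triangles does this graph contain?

Count: 8 vertices, 7 edges.
Vertex 3 has neighbors [7], degree = 1.
Handshaking lemma: 2 * 7 = 14.
A graph is a tree iff it is connected and has exactly n-1 edges. This graph is connected (all 8 vertices in one component) and has 8-1 = 7 edges. It is a tree.
Number of triangles = 0.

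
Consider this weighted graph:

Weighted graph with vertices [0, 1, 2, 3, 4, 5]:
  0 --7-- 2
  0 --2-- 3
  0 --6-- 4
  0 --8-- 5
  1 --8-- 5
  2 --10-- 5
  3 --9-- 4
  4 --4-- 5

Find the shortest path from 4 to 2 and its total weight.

Using Dijkstra's algorithm from vertex 4:
Shortest path: 4 -> 0 -> 2
Total weight: 6 + 7 = 13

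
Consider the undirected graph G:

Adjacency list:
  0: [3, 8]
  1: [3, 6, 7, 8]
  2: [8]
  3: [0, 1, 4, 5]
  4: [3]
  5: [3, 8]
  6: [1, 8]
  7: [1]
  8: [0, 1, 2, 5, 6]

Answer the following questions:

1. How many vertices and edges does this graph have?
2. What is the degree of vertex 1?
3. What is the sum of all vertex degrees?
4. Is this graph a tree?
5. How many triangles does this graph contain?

Count: 9 vertices, 11 edges.
Vertex 1 has neighbors [3, 6, 7, 8], degree = 4.
Handshaking lemma: 2 * 11 = 22.
A tree on 9 vertices has 8 edges. This graph has 11 edges (3 extra). Not a tree.
Number of triangles = 1.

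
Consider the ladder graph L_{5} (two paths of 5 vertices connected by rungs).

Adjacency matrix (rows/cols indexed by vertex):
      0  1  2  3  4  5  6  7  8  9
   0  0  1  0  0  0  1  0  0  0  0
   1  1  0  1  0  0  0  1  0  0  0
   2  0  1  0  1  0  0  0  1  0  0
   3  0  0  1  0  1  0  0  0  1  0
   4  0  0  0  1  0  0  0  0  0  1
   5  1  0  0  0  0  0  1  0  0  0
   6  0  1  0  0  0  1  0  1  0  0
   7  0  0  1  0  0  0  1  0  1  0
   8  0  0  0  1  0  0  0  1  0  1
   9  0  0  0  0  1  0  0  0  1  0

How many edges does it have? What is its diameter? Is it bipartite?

Ladder graph L_{5}: 5 rungs + 2 * (5-1) path edges = 5 + 8 = 13 edges.
Diameter = 5.
Ladder graphs are bipartite (alternating coloring along each path).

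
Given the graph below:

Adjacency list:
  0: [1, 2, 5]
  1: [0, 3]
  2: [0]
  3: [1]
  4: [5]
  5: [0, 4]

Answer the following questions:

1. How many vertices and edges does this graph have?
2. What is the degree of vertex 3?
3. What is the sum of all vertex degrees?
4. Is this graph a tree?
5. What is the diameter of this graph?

Count: 6 vertices, 5 edges.
Vertex 3 has neighbors [1], degree = 1.
Handshaking lemma: 2 * 5 = 10.
A graph is a tree iff it is connected and has exactly n-1 edges. This graph is connected (all 6 vertices in one component) and has 6-1 = 5 edges. It is a tree.
Diameter (longest shortest path) = 4.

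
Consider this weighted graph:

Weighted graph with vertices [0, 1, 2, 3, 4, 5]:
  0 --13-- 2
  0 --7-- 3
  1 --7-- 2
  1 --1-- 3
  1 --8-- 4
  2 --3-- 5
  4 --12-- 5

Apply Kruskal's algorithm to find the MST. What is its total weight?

Applying Kruskal's algorithm (sort edges by weight, add if no cycle):
  Add (1,3) w=1
  Add (2,5) w=3
  Add (0,3) w=7
  Add (1,2) w=7
  Add (1,4) w=8
  Skip (4,5) w=12 (creates cycle)
  Skip (0,2) w=13 (creates cycle)
MST weight = 26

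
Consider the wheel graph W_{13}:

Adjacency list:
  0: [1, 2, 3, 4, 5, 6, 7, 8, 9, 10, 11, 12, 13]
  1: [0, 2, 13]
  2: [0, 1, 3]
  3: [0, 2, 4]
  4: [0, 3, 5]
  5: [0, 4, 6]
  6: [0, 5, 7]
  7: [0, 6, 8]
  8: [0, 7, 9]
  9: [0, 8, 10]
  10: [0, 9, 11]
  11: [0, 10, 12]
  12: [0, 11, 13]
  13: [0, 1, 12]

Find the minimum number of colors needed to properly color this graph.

W_{13} = C_{13} plus a hub adjacent to every cycle vertex.
The outer cycle needs 3 colors (odd cycle); the hub is adjacent to all of them so needs a fresh color.
Chromatic number = 3 + 1 = 4.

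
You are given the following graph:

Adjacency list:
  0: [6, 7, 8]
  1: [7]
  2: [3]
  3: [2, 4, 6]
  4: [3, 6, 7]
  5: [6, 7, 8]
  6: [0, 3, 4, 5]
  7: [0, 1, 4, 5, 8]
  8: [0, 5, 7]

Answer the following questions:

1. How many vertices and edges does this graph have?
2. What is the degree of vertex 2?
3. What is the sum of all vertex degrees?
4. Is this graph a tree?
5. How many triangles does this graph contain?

Count: 9 vertices, 13 edges.
Vertex 2 has neighbors [3], degree = 1.
Handshaking lemma: 2 * 13 = 26.
A tree on 9 vertices has 8 edges. This graph has 13 edges (5 extra). Not a tree.
Number of triangles = 3.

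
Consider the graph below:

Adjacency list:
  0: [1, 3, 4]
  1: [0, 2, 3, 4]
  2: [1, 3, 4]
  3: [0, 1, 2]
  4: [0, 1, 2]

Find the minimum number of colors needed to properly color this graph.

The graph has a maximum clique of size 3 (lower bound on chromatic number).
A valid 3-coloring: {0: 1, 1: 0, 2: 1, 3: 2, 4: 2}.
Chromatic number = 3.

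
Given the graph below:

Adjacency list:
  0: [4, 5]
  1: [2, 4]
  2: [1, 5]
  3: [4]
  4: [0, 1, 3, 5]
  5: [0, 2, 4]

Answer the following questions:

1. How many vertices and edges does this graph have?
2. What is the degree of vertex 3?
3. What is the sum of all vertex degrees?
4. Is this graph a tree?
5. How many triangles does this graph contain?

Count: 6 vertices, 7 edges.
Vertex 3 has neighbors [4], degree = 1.
Handshaking lemma: 2 * 7 = 14.
A tree on 6 vertices has 5 edges. This graph has 7 edges (2 extra). Not a tree.
Number of triangles = 1.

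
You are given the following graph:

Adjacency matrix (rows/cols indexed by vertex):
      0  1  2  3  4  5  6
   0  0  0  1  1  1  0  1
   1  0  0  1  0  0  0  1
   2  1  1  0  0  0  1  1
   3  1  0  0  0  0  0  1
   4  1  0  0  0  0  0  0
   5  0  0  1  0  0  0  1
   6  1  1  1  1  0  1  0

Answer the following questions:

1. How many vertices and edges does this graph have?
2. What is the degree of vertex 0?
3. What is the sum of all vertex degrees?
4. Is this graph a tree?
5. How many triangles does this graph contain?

Count: 7 vertices, 10 edges.
Vertex 0 has neighbors [2, 3, 4, 6], degree = 4.
Handshaking lemma: 2 * 10 = 20.
A tree on 7 vertices has 6 edges. This graph has 10 edges (4 extra). Not a tree.
Number of triangles = 4.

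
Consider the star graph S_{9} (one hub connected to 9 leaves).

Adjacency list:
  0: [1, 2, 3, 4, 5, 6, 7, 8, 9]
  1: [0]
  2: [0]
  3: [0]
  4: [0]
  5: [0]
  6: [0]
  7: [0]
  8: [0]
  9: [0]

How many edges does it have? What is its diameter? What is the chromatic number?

Star graph S_{9}: the hub connects to all 9 leaves.
Edges = 9.
Diameter = 2 (any leaf to hub is 1, leaf to leaf through hub is 2).
Star graphs are bipartite (hub vs leaves), so chromatic number = 2.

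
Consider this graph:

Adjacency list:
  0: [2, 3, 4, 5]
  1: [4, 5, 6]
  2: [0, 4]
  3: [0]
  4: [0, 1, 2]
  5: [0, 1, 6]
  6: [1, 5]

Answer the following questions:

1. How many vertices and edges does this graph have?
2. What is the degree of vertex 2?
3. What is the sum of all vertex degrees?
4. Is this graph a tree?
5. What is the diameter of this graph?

Count: 7 vertices, 9 edges.
Vertex 2 has neighbors [0, 4], degree = 2.
Handshaking lemma: 2 * 9 = 18.
A tree on 7 vertices has 6 edges. This graph has 9 edges (3 extra). Not a tree.
Diameter (longest shortest path) = 3.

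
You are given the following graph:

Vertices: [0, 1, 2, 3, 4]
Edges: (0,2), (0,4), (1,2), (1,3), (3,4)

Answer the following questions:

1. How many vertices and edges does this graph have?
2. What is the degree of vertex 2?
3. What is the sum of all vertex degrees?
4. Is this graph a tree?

Count: 5 vertices, 5 edges.
Vertex 2 has neighbors [0, 1], degree = 2.
Handshaking lemma: 2 * 5 = 10.
A tree on 5 vertices has 4 edges. This graph has 5 edges (1 extra). Not a tree.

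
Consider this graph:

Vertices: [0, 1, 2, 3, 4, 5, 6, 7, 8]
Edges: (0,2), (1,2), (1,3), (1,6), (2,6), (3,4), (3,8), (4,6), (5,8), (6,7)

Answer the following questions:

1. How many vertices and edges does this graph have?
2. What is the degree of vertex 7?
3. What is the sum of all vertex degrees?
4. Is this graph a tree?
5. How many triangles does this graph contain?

Count: 9 vertices, 10 edges.
Vertex 7 has neighbors [6], degree = 1.
Handshaking lemma: 2 * 10 = 20.
A tree on 9 vertices has 8 edges. This graph has 10 edges (2 extra). Not a tree.
Number of triangles = 1.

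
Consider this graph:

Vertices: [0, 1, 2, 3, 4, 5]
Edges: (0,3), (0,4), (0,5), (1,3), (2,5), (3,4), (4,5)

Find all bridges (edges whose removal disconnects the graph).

A bridge is an edge whose removal increases the number of connected components.
Bridges found: (1,3), (2,5)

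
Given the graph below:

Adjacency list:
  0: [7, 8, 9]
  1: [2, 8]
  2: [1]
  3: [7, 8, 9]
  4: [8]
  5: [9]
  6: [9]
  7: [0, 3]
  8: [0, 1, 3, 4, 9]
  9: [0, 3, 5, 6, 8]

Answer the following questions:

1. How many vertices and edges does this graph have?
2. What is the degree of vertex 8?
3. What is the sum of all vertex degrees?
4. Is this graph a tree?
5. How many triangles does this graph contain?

Count: 10 vertices, 12 edges.
Vertex 8 has neighbors [0, 1, 3, 4, 9], degree = 5.
Handshaking lemma: 2 * 12 = 24.
A tree on 10 vertices has 9 edges. This graph has 12 edges (3 extra). Not a tree.
Number of triangles = 2.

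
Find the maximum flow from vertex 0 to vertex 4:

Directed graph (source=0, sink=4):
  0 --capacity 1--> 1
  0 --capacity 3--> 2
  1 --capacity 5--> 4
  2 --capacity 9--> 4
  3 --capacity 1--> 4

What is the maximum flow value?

Computing max flow:
  Flow on (0->1): 1/1
  Flow on (0->2): 3/3
  Flow on (1->4): 1/5
  Flow on (2->4): 3/9
Maximum flow = 4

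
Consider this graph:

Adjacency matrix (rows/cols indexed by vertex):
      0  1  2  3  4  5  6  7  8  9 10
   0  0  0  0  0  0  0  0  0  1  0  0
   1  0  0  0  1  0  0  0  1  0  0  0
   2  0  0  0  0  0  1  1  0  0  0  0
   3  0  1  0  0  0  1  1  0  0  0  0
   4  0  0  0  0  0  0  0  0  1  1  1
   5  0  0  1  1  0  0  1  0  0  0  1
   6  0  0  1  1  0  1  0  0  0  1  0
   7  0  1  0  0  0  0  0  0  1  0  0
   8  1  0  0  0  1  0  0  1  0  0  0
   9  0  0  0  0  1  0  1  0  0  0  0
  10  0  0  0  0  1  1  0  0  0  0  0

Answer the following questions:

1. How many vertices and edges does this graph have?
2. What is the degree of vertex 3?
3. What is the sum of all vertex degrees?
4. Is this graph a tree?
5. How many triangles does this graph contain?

Count: 11 vertices, 14 edges.
Vertex 3 has neighbors [1, 5, 6], degree = 3.
Handshaking lemma: 2 * 14 = 28.
A tree on 11 vertices has 10 edges. This graph has 14 edges (4 extra). Not a tree.
Number of triangles = 2.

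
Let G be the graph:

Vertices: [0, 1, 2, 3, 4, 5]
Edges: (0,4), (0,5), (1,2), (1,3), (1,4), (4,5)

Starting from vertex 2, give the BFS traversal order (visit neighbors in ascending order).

BFS from vertex 2 (neighbors processed in ascending order):
Visit order: 2, 1, 3, 4, 0, 5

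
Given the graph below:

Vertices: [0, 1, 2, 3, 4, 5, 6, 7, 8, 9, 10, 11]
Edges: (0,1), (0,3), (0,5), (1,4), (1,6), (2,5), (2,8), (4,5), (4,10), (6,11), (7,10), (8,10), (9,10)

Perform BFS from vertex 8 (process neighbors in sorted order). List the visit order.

BFS from vertex 8 (neighbors processed in ascending order):
Visit order: 8, 2, 10, 5, 4, 7, 9, 0, 1, 3, 6, 11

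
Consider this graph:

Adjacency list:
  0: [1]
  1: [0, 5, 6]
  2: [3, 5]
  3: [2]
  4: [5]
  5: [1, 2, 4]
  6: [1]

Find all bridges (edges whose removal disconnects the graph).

A bridge is an edge whose removal increases the number of connected components.
Bridges found: (0,1), (1,5), (1,6), (2,3), (2,5), (4,5)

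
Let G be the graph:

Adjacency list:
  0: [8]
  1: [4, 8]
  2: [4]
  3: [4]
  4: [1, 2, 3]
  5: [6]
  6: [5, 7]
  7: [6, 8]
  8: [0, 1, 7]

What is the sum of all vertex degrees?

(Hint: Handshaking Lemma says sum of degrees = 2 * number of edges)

Count edges: 8 edges.
By Handshaking Lemma: sum of degrees = 2 * 8 = 16.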